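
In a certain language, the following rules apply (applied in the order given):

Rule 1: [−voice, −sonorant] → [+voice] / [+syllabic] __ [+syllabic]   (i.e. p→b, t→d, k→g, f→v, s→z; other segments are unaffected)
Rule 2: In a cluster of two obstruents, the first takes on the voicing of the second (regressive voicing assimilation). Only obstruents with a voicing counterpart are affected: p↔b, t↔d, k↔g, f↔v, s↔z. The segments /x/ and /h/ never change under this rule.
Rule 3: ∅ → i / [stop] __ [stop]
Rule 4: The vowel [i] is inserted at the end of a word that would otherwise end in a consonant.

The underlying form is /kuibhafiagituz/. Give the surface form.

kuiphaviagiduzi

Rule 1 (intervocalic voicing): /f/ is a voiceless obstruent between vowels /a/ and /i/, so it voices to [v]. /t/ is a voiceless obstruent between vowels /i/ and /u/, so it voices to [d]. /kuibhafiagituz/ → kuibhaviagiduz.
Rule 2 (regressive voicing assimilation): /b/ precedes the voiceless obstruent /h/, so it devoices to [p] by assimilation. /kuibhaviagiduz/ → kuiphaviagiduz.
Rule 3 (stop-cluster i-epenthesis): no segment meets the environment; /kuiphaviagiduz/ is unchanged.
Rule 4 (final i-epenthesis): the form ends in the consonant /z/, so [i] is inserted word-finally. /kuiphaviagiduz/ → kuiphaviagiduzi.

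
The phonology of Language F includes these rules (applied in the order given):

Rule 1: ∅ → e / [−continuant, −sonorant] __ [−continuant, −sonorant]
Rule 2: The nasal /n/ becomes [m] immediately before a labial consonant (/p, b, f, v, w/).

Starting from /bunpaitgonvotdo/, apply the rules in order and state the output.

Rule 1 (stop-cluster e-epenthesis): /t/ and /g/ form a stop–stop cluster, so [e] is inserted between them. /t/ and /d/ form a stop–stop cluster, so [e] is inserted between them. /bunpaitgonvotdo/ → bunpaitegonvotedo.
Rule 2 (nasal place assimilation): /n/ precedes the labial consonant /p/, so it assimilates in place to [m]. /n/ precedes the labial consonant /v/, so it assimilates in place to [m]. /bunpaitegonvotedo/ → bumpaitegomvotedo.

bumpaitegomvotedo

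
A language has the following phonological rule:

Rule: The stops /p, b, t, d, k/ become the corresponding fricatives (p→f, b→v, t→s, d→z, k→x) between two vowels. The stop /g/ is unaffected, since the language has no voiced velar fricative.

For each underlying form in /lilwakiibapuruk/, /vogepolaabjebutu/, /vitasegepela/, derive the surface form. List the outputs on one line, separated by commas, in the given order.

lilwaxiivafuruk, vogefolaabjevusu, visasegefela

/lilwakiibapuruk/: /k/ is a stop between vowels /a/ and /i/, so it spirantizes to the fricative [x]. /b/ is a stop between vowels /i/ and /a/, so it spirantizes to the fricative [v]. /p/ is a stop between vowels /a/ and /u/, so it spirantizes to the fricative [f]. → [lilwaxiivafuruk].
/vogepolaabjebutu/: /p/ is a stop between vowels /e/ and /o/, so it spirantizes to the fricative [f]. /b/ is a stop between vowels /e/ and /u/, so it spirantizes to the fricative [v]. /t/ is a stop between vowels /u/ and /u/, so it spirantizes to the fricative [s]. → [vogefolaabjevusu].
/vitasegepela/: /t/ is a stop between vowels /i/ and /a/, so it spirantizes to the fricative [s]. /p/ is a stop between vowels /e/ and /e/, so it spirantizes to the fricative [f]. → [visasegefela].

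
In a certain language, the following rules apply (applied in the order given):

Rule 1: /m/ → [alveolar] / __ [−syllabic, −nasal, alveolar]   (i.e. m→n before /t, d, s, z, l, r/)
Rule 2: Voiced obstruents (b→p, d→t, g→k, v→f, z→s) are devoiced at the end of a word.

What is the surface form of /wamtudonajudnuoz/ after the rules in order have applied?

Rule 1 (nasal place assimilation): /m/ precedes the alveolar consonant /t/, so it assimilates in place to [n]. /wamtudonajudnuoz/ → wantudonajudnuoz.
Rule 2 (final devoicing): /z/ is a voiced obstruent in word-final position, so it devoices to [s]. /wantudonajudnuoz/ → wantudonajudnuos.

wantudonajudnuos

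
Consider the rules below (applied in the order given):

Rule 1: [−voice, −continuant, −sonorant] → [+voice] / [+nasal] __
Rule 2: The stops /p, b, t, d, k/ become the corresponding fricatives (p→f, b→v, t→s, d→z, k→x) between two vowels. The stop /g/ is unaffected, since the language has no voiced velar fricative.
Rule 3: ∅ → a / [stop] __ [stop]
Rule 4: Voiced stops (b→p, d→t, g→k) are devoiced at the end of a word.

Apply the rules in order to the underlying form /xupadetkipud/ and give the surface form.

xufazetakifut

Rule 1 (post-nasal voicing): no segment meets the environment; /xupadetkipud/ is unchanged.
Rule 2 (intervocalic spirantization): /p/ is a stop between vowels /u/ and /a/, so it spirantizes to the fricative [f]. /d/ is a stop between vowels /a/ and /e/, so it spirantizes to the fricative [z]. /p/ is a stop between vowels /i/ and /u/, so it spirantizes to the fricative [f]. /xupadetkipud/ → xufazetkifud.
Rule 3 (stop-cluster a-epenthesis): /t/ and /k/ form a stop–stop cluster, so [a] is inserted between them. /xufazetkifud/ → xufazetakifud.
Rule 4 (final devoicing): /d/ is a voiced stop in word-final position, so it devoices to [t]. /xufazetakifud/ → xufazetakifut.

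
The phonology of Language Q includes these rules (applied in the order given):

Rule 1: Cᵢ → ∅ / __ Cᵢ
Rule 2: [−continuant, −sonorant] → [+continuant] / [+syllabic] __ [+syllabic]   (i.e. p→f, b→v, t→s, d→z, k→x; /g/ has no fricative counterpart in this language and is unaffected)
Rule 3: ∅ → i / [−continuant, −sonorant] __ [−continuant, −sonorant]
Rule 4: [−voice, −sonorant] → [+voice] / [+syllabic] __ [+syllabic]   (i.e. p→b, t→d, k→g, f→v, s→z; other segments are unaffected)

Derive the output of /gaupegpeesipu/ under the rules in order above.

gauvegibeezivu

Rule 1 (degemination): no segment meets the environment; /gaupegpeesipu/ is unchanged.
Rule 2 (intervocalic spirantization): /p/ is a stop between vowels /u/ and /e/, so it spirantizes to the fricative [f]. /p/ is a stop between vowels /i/ and /u/, so it spirantizes to the fricative [f]. /gaupegpeesipu/ → gaufegpeesifu.
Rule 3 (stop-cluster i-epenthesis): /g/ and /p/ form a stop–stop cluster, so [i] is inserted between them. /gaufegpeesifu/ → gaufegipeesifu.
Rule 4 (intervocalic voicing): /f/ is a voiceless obstruent between vowels /u/ and /e/, so it voices to [v]. /p/ is a voiceless obstruent between vowels /i/ and /e/, so it voices to [b]. /s/ is a voiceless obstruent between vowels /e/ and /i/, so it voices to [z]. /f/ is a voiceless obstruent between vowels /i/ and /u/, so it voices to [v]. /gaufegipeesifu/ → gauvegibeezivu.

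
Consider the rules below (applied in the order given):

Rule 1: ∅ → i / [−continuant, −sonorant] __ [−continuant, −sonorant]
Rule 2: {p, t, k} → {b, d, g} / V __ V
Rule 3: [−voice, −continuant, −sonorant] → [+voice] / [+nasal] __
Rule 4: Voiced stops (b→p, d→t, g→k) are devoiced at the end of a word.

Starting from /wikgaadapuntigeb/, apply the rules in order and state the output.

wigigaadabundigep

Rule 1 (stop-cluster i-epenthesis): /k/ and /g/ form a stop–stop cluster, so [i] is inserted between them. /wikgaadapuntigeb/ → wikigaadapuntigeb.
Rule 2 (intervocalic voicing): /k/ is a voiceless stop between vowels /i/ and /i/, so it voices to [g]. /p/ is a voiceless stop between vowels /a/ and /u/, so it voices to [b]. /wikigaadapuntigeb/ → wigigaadabuntigeb.
Rule 3 (post-nasal voicing): /t/ is a voiceless stop immediately after the nasal /n/, so it voices to [d]. /wigigaadabuntigeb/ → wigigaadabundigeb.
Rule 4 (final devoicing): /b/ is a voiced stop in word-final position, so it devoices to [p]. /wigigaadabundigeb/ → wigigaadabundigep.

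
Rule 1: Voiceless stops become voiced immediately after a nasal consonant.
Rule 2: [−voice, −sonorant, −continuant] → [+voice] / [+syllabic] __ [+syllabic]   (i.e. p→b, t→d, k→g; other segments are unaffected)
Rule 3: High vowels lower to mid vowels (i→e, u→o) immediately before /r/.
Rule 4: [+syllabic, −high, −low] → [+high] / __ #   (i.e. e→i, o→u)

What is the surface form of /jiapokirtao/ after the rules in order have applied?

Rule 1 (post-nasal voicing): no segment meets the environment; /jiapokirtao/ is unchanged.
Rule 2 (intervocalic voicing): /p/ is a voiceless stop between vowels /a/ and /o/, so it voices to [b]. /k/ is a voiceless stop between vowels /o/ and /i/, so it voices to [g]. /jiapokirtao/ → jiabogirtao.
Rule 3 (pre-rhotic lowering): /i/ is a high vowel immediately before /r/, so it lowers to [e]. /jiabogirtao/ → jiabogertao.
Rule 4 (final vowel raising): /o/ is a mid vowel in word-final position, so it raises to [u]. /jiabogertao/ → jiabogertau.

jiabogertau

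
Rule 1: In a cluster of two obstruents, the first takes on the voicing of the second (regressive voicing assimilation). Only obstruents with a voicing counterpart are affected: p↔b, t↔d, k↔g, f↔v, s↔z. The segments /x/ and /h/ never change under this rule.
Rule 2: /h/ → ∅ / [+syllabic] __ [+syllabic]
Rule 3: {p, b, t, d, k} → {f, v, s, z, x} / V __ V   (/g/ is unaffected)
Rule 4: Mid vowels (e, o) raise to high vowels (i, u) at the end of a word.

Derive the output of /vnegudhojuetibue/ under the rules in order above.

Rule 1 (regressive voicing assimilation): /d/ precedes the voiceless obstruent /h/, so it devoices to [t] by assimilation. /vnegudhojuetibue/ → vneguthojuetibue.
Rule 2 (intervocalic h-deletion): no segment meets the environment; /vneguthojuetibue/ is unchanged.
Rule 3 (intervocalic spirantization): /t/ is a stop between vowels /e/ and /i/, so it spirantizes to the fricative [s]. /b/ is a stop between vowels /i/ and /u/, so it spirantizes to the fricative [v]. /vneguthojuetibue/ → vneguthojuesivue.
Rule 4 (final vowel raising): /e/ is a mid vowel in word-final position, so it raises to [i]. /vneguthojuesivue/ → vneguthojuesivui.

vneguthojuesivui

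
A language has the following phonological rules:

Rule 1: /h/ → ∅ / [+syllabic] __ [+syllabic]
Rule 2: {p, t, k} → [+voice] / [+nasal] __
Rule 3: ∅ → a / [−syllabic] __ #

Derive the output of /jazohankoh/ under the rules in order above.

jazoangoha

Rule 1 (intervocalic h-deletion): /h/ occurs between vowels /o/ and /a/, so it deletes. /jazohankoh/ → jazoankoh.
Rule 2 (post-nasal voicing): /k/ is a voiceless stop immediately after the nasal /n/, so it voices to [g]. /jazoankoh/ → jazoangoh.
Rule 3 (final a-epenthesis): the form ends in the consonant /h/, so [a] is inserted word-finally. /jazoangoh/ → jazoangoha.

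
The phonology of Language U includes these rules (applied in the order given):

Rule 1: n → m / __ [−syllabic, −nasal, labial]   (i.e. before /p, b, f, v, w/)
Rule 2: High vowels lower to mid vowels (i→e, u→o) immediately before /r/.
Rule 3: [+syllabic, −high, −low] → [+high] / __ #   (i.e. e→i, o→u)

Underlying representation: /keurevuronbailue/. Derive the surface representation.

keorevorombailui

Rule 1 (nasal place assimilation): /n/ precedes the labial consonant /b/, so it assimilates in place to [m]. /keurevuronbailue/ → keurevurombailue.
Rule 2 (pre-rhotic lowering): /u/ is a high vowel immediately before /r/, so it lowers to [o]. /u/ is a high vowel immediately before /r/, so it lowers to [o]. /keurevurombailue/ → keorevorombailue.
Rule 3 (final vowel raising): /e/ is a mid vowel in word-final position, so it raises to [i]. /keorevorombailue/ → keorevorombailui.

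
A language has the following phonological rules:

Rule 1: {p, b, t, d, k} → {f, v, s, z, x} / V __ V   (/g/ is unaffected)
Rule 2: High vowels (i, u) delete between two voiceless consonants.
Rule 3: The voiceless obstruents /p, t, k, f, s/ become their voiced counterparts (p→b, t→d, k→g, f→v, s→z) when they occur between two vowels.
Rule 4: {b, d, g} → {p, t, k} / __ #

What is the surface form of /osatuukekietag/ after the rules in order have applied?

ozazuuxexiezak

Rule 1 (intervocalic spirantization): /t/ is a stop between vowels /a/ and /u/, so it spirantizes to the fricative [s]. /k/ is a stop between vowels /u/ and /e/, so it spirantizes to the fricative [x]. /k/ is a stop between vowels /e/ and /i/, so it spirantizes to the fricative [x]. /t/ is a stop between vowels /e/ and /a/, so it spirantizes to the fricative [s]. /osatuukekietag/ → osasuuxexiesag.
Rule 2 (high vowel syncope): no segment meets the environment; /osasuuxexiesag/ is unchanged.
Rule 3 (intervocalic voicing): /s/ is a voiceless obstruent between vowels /o/ and /a/, so it voices to [z]. /s/ is a voiceless obstruent between vowels /a/ and /u/, so it voices to [z]. /s/ is a voiceless obstruent between vowels /e/ and /a/, so it voices to [z]. /osasuuxexiesag/ → ozazuuxexiezag.
Rule 4 (final devoicing): /g/ is a voiced stop in word-final position, so it devoices to [k]. /ozazuuxexiezag/ → ozazuuxexiezak.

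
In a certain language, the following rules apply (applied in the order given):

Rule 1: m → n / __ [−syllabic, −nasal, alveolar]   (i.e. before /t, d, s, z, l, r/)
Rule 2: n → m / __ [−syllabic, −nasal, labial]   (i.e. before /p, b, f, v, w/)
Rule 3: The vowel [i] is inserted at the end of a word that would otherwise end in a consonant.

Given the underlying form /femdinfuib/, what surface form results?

Rule 1 (nasal place assimilation): /m/ precedes the alveolar consonant /d/, so it assimilates in place to [n]. /femdinfuib/ → fendinfuib.
Rule 2 (nasal place assimilation): /n/ precedes the labial consonant /f/, so it assimilates in place to [m]. /fendinfuib/ → fendimfuib.
Rule 3 (final i-epenthesis): the form ends in the consonant /b/, so [i] is inserted word-finally. /fendimfuib/ → fendimfuibi.

fendimfuibi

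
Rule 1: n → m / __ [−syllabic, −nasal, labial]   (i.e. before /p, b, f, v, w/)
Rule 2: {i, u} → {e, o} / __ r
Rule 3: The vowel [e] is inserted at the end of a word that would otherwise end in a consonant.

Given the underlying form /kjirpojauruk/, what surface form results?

kjerpojaoruke

Rule 1 (nasal place assimilation): no segment meets the environment; /kjirpojauruk/ is unchanged.
Rule 2 (pre-rhotic lowering): /i/ is a high vowel immediately before /r/, so it lowers to [e]. /u/ is a high vowel immediately before /r/, so it lowers to [o]. /kjirpojauruk/ → kjerpojaoruk.
Rule 3 (final e-epenthesis): the form ends in the consonant /k/, so [e] is inserted word-finally. /kjerpojaoruk/ → kjerpojaoruke.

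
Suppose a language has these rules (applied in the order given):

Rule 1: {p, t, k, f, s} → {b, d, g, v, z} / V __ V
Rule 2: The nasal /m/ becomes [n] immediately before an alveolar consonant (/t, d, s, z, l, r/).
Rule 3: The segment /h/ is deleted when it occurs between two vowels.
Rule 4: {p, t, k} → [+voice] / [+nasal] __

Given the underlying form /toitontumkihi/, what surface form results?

Rule 1 (intervocalic voicing): /t/ is a voiceless obstruent between vowels /i/ and /o/, so it voices to [d]. /toitontumkihi/ → toidontumkihi.
Rule 2 (nasal place assimilation): no segment meets the environment; /toidontumkihi/ is unchanged.
Rule 3 (intervocalic h-deletion): /h/ occurs between vowels /i/ and /i/, so it deletes. /toidontumkihi/ → toidontumkii.
Rule 4 (post-nasal voicing): /t/ is a voiceless stop immediately after the nasal /n/, so it voices to [d]. /k/ is a voiceless stop immediately after the nasal /m/, so it voices to [g]. /toidontumkii/ → toidondumgii.

toidondumgii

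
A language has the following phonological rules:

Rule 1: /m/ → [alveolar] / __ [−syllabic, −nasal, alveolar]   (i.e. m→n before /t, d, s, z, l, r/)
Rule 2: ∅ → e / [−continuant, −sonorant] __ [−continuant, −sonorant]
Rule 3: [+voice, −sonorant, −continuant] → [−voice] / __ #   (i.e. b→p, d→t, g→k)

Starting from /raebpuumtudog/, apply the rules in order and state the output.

Rule 1 (nasal place assimilation): /m/ precedes the alveolar consonant /t/, so it assimilates in place to [n]. /raebpuumtudog/ → raebpuuntudog.
Rule 2 (stop-cluster e-epenthesis): /b/ and /p/ form a stop–stop cluster, so [e] is inserted between them. /raebpuuntudog/ → raebepuuntudog.
Rule 3 (final devoicing): /g/ is a voiced stop in word-final position, so it devoices to [k]. /raebepuuntudog/ → raebepuuntudok.

raebepuuntudok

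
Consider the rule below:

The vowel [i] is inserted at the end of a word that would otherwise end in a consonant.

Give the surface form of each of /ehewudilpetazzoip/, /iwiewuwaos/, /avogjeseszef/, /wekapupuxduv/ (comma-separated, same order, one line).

ehewudilpetazzoipi, iwiewuwaosi, avogjeseszefi, wekapupuxduvi

/ehewudilpetazzoip/: the form ends in the consonant /p/, so [i] is inserted word-finally. → [ehewudilpetazzoipi].
/iwiewuwaos/: the form ends in the consonant /s/, so [i] is inserted word-finally. → [iwiewuwaosi].
/avogjeseszef/: the form ends in the consonant /f/, so [i] is inserted word-finally. → [avogjeseszefi].
/wekapupuxduv/: the form ends in the consonant /v/, so [i] is inserted word-finally. → [wekapupuxduvi].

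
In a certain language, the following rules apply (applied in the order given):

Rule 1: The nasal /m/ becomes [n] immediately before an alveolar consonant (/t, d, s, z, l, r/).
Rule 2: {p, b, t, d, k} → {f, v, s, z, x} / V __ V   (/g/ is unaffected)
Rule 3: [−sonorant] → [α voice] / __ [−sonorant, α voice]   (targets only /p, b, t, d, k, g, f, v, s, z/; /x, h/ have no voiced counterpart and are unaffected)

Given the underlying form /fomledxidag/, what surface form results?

fonletxizag

Rule 1 (nasal place assimilation): /m/ precedes the alveolar consonant /l/, so it assimilates in place to [n]. /fomledxidag/ → fonledxidag.
Rule 2 (intervocalic spirantization): /d/ is a stop between vowels /i/ and /a/, so it spirantizes to the fricative [z]. /fonledxidag/ → fonledxizag.
Rule 3 (regressive voicing assimilation): /d/ precedes the voiceless obstruent /x/, so it devoices to [t] by assimilation. /fonledxizag/ → fonletxizag.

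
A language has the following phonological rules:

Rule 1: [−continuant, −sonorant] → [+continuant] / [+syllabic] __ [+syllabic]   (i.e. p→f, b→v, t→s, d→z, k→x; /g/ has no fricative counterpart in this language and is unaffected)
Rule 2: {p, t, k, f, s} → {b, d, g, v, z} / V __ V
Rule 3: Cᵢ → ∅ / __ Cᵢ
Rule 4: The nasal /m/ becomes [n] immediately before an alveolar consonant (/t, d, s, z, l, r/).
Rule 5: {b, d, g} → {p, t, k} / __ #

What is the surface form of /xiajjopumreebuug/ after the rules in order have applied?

Rule 1 (intervocalic spirantization): /p/ is a stop between vowels /o/ and /u/, so it spirantizes to the fricative [f]. /b/ is a stop between vowels /e/ and /u/, so it spirantizes to the fricative [v]. /xiajjopumreebuug/ → xiajjofumreevuug.
Rule 2 (intervocalic voicing): /f/ is a voiceless obstruent between vowels /o/ and /u/, so it voices to [v]. /xiajjofumreevuug/ → xiajjovumreevuug.
Rule 3 (degemination): /jj/ is a geminate; the first /j/ deletes. /xiajjovumreevuug/ → xiajovumreevuug.
Rule 4 (nasal place assimilation): /m/ precedes the alveolar consonant /r/, so it assimilates in place to [n]. /xiajovumreevuug/ → xiajovunreevuug.
Rule 5 (final devoicing): /g/ is a voiced stop in word-final position, so it devoices to [k]. /xiajovunreevuug/ → xiajovunreevuuk.

xiajovunreevuuk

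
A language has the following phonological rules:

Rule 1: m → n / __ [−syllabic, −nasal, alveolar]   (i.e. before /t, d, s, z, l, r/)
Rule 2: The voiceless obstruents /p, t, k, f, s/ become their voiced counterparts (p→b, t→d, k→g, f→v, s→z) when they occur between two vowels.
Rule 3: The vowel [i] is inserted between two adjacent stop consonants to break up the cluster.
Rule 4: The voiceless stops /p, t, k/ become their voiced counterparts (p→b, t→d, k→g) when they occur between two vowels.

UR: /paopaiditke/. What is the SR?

paobaididige

Rule 1 (nasal place assimilation): no segment meets the environment; /paopaiditke/ is unchanged.
Rule 2 (intervocalic voicing): /p/ is a voiceless obstruent between vowels /o/ and /a/, so it voices to [b]. /paopaiditke/ → paobaiditke.
Rule 3 (stop-cluster i-epenthesis): /t/ and /k/ form a stop–stop cluster, so [i] is inserted between them. /paobaiditke/ → paobaiditike.
Rule 4 (intervocalic voicing): /t/ is a voiceless stop between vowels /i/ and /i/, so it voices to [d]. /k/ is a voiceless stop between vowels /i/ and /e/, so it voices to [g]. /paobaiditike/ → paobaididige.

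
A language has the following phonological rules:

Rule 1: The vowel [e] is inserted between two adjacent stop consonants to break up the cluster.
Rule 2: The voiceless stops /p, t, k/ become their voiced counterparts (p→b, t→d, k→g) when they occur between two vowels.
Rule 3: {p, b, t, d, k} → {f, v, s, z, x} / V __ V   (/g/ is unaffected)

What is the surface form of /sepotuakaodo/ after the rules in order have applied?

sevozuagaozo

Rule 1 (stop-cluster e-epenthesis): no segment meets the environment; /sepotuakaodo/ is unchanged.
Rule 2 (intervocalic voicing): /p/ is a voiceless stop between vowels /e/ and /o/, so it voices to [b]. /t/ is a voiceless stop between vowels /o/ and /u/, so it voices to [d]. /k/ is a voiceless stop between vowels /a/ and /a/, so it voices to [g]. /sepotuakaodo/ → seboduagaodo.
Rule 3 (intervocalic spirantization): /b/ is a stop between vowels /e/ and /o/, so it spirantizes to the fricative [v]. /d/ is a stop between vowels /o/ and /u/, so it spirantizes to the fricative [z]. /d/ is a stop between vowels /o/ and /o/, so it spirantizes to the fricative [z]. /seboduagaodo/ → sevozuagaozo.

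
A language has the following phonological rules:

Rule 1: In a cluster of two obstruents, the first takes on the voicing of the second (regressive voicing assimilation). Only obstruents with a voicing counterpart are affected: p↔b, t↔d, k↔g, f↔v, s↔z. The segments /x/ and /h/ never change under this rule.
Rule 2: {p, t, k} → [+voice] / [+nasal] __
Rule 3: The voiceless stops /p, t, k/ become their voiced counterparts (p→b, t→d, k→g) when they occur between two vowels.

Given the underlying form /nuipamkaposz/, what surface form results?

Rule 1 (regressive voicing assimilation): /s/ precedes the voiced obstruent /z/, so it voices to [z] by assimilation. /nuipamkaposz/ → nuipamkapozz.
Rule 2 (post-nasal voicing): /k/ is a voiceless stop immediately after the nasal /m/, so it voices to [g]. /nuipamkapozz/ → nuipamgapozz.
Rule 3 (intervocalic voicing): /p/ is a voiceless stop between vowels /i/ and /a/, so it voices to [b]. /p/ is a voiceless stop between vowels /a/ and /o/, so it voices to [b]. /nuipamgapozz/ → nuibamgabozz.

nuibamgabozz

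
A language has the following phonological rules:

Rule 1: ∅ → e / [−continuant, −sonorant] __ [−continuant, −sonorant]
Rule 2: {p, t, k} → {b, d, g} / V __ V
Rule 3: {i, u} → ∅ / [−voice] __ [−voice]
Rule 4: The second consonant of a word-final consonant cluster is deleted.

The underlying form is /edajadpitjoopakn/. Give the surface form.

Rule 1 (stop-cluster e-epenthesis): /d/ and /p/ form a stop–stop cluster, so [e] is inserted between them. /edajadpitjoopakn/ → edajadepitjoopakn.
Rule 2 (intervocalic voicing): /p/ is a voiceless stop between vowels /e/ and /i/, so it voices to [b]. /p/ is a voiceless stop between vowels /o/ and /a/, so it voices to [b]. /edajadepitjoopakn/ → edajadebitjoobakn.
Rule 3 (high vowel syncope): no segment meets the environment; /edajadebitjoobakn/ is unchanged.
Rule 4 (final cluster simplification): /n/ is the second consonant of a word-final cluster /kn/, so it deletes. /edajadebitjoobakn/ → edajadebitjoobak.

edajadebitjoobak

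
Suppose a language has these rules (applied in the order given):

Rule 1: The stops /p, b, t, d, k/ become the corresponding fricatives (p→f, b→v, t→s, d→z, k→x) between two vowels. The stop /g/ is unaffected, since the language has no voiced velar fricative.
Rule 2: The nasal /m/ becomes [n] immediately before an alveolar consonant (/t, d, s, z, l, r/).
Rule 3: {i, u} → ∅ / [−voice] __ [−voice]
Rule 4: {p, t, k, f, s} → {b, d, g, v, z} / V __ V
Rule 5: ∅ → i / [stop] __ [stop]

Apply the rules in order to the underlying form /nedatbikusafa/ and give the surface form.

Rule 1 (intervocalic spirantization): /d/ is a stop between vowels /e/ and /a/, so it spirantizes to the fricative [z]. /k/ is a stop between vowels /i/ and /u/, so it spirantizes to the fricative [x]. /nedatbikusafa/ → nezatbixusafa.
Rule 2 (nasal place assimilation): no segment meets the environment; /nezatbixusafa/ is unchanged.
Rule 3 (high vowel syncope): /u/ is a high vowel flanked by voiceless consonants /x/ and /s/, so it deletes. /nezatbixusafa/ → nezatbixsafa.
Rule 4 (intervocalic voicing): /f/ is a voiceless obstruent between vowels /a/ and /a/, so it voices to [v]. /nezatbixsafa/ → nezatbixsava.
Rule 5 (stop-cluster i-epenthesis): /t/ and /b/ form a stop–stop cluster, so [i] is inserted between them. /nezatbixsava/ → nezatibixsava.

nezatibixsava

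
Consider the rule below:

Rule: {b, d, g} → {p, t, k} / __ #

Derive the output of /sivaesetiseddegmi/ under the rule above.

No segment of /sivaesetiseddegmi/ meets the structural description of the rule, so the form surfaces unchanged.

sivaesetiseddegmi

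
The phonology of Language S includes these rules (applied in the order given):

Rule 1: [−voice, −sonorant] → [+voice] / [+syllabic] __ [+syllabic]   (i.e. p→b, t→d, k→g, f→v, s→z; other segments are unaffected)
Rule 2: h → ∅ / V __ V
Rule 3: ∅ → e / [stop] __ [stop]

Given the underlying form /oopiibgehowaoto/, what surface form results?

oobiibegeowaodo

Rule 1 (intervocalic voicing): /p/ is a voiceless obstruent between vowels /o/ and /i/, so it voices to [b]. /t/ is a voiceless obstruent between vowels /o/ and /o/, so it voices to [d]. /oopiibgehowaoto/ → oobiibgehowaodo.
Rule 2 (intervocalic h-deletion): /h/ occurs between vowels /e/ and /o/, so it deletes. /oobiibgehowaodo/ → oobiibgeowaodo.
Rule 3 (stop-cluster e-epenthesis): /b/ and /g/ form a stop–stop cluster, so [e] is inserted between them. /oobiibgeowaodo/ → oobiibegeowaodo.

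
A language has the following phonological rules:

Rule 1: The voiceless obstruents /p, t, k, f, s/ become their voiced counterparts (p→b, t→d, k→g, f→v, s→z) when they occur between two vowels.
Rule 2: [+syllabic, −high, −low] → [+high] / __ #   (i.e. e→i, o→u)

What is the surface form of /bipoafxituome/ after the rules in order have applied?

biboafxiduomi

Rule 1 (intervocalic voicing): /p/ is a voiceless obstruent between vowels /i/ and /o/, so it voices to [b]. /t/ is a voiceless obstruent between vowels /i/ and /u/, so it voices to [d]. /bipoafxituome/ → biboafxiduome.
Rule 2 (final vowel raising): /e/ is a mid vowel in word-final position, so it raises to [i]. /biboafxiduome/ → biboafxiduomi.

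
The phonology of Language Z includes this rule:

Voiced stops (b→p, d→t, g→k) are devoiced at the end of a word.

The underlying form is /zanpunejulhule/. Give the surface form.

No segment of /zanpunejulhule/ meets the structural description of the rule, so the form surfaces unchanged.

zanpunejulhule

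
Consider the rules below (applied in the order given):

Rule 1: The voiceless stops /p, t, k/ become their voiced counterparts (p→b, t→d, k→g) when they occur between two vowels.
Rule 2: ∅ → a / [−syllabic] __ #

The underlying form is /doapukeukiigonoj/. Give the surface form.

doabugeugiigonoja

Rule 1 (intervocalic voicing): /p/ is a voiceless stop between vowels /a/ and /u/, so it voices to [b]. /k/ is a voiceless stop between vowels /u/ and /e/, so it voices to [g]. /k/ is a voiceless stop between vowels /u/ and /i/, so it voices to [g]. /doapukeukiigonoj/ → doabugeugiigonoj.
Rule 2 (final a-epenthesis): the form ends in the consonant /j/, so [a] is inserted word-finally. /doabugeugiigonoj/ → doabugeugiigonoja.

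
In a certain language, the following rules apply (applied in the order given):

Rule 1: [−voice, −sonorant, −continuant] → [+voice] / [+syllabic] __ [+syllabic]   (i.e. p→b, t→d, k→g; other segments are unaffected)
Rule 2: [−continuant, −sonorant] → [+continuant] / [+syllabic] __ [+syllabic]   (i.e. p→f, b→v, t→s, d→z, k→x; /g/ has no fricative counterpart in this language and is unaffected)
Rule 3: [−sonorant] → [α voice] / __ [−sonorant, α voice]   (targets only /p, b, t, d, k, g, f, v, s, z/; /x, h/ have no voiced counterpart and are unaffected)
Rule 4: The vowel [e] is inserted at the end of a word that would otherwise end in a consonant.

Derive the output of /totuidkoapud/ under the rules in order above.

Rule 1 (intervocalic voicing): /t/ is a voiceless stop between vowels /o/ and /u/, so it voices to [d]. /p/ is a voiceless stop between vowels /a/ and /u/, so it voices to [b]. /totuidkoapud/ → toduidkoabud.
Rule 2 (intervocalic spirantization): /d/ is a stop between vowels /o/ and /u/, so it spirantizes to the fricative [z]. /b/ is a stop between vowels /a/ and /u/, so it spirantizes to the fricative [v]. /toduidkoabud/ → tozuidkoavud.
Rule 3 (regressive voicing assimilation): /d/ precedes the voiceless obstruent /k/, so it devoices to [t] by assimilation. /tozuidkoavud/ → tozuitkoavud.
Rule 4 (final e-epenthesis): the form ends in the consonant /d/, so [e] is inserted word-finally. /tozuitkoavud/ → tozuitkoavude.

tozuitkoavude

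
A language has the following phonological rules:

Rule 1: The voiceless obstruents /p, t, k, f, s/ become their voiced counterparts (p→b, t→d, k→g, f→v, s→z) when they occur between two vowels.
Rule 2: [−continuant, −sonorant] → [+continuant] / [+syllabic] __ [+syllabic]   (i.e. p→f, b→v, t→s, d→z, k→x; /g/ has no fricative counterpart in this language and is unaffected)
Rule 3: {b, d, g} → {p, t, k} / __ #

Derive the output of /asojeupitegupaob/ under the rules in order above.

azojeuvizeguvaop

Rule 1 (intervocalic voicing): /s/ is a voiceless obstruent between vowels /a/ and /o/, so it voices to [z]. /p/ is a voiceless obstruent between vowels /u/ and /i/, so it voices to [b]. /t/ is a voiceless obstruent between vowels /i/ and /e/, so it voices to [d]. /p/ is a voiceless obstruent between vowels /u/ and /a/, so it voices to [b]. /asojeupitegupaob/ → azojeubidegubaob.
Rule 2 (intervocalic spirantization): /b/ is a stop between vowels /u/ and /i/, so it spirantizes to the fricative [v]. /d/ is a stop between vowels /i/ and /e/, so it spirantizes to the fricative [z]. /b/ is a stop between vowels /u/ and /a/, so it spirantizes to the fricative [v]. /azojeubidegubaob/ → azojeuvizeguvaob.
Rule 3 (final devoicing): /b/ is a voiced stop in word-final position, so it devoices to [p]. /azojeuvizeguvaob/ → azojeuvizeguvaop.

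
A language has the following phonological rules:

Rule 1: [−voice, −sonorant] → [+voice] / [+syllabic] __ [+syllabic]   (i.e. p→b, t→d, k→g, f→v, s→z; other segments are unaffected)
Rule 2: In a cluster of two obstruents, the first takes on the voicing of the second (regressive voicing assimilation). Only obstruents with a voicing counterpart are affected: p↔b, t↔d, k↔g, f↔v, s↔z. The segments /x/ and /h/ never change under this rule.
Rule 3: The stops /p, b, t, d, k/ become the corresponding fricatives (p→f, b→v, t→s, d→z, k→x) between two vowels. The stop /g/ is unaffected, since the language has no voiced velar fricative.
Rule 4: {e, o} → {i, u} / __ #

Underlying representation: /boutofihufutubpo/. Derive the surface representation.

bouzovihuvuzuppu

Rule 1 (intervocalic voicing): /t/ is a voiceless obstruent between vowels /u/ and /o/, so it voices to [d]. /f/ is a voiceless obstruent between vowels /o/ and /i/, so it voices to [v]. /f/ is a voiceless obstruent between vowels /u/ and /u/, so it voices to [v]. /t/ is a voiceless obstruent between vowels /u/ and /u/, so it voices to [d]. /boutofihufutubpo/ → boudovihuvudubpo.
Rule 2 (regressive voicing assimilation): /b/ precedes the voiceless obstruent /p/, so it devoices to [p] by assimilation. /boudovihuvudubpo/ → boudovihuvuduppo.
Rule 3 (intervocalic spirantization): /d/ is a stop between vowels /u/ and /o/, so it spirantizes to the fricative [z]. /d/ is a stop between vowels /u/ and /u/, so it spirantizes to the fricative [z]. /boudovihuvuduppo/ → bouzovihuvuzuppo.
Rule 4 (final vowel raising): /o/ is a mid vowel in word-final position, so it raises to [u]. /bouzovihuvuzuppo/ → bouzovihuvuzuppu.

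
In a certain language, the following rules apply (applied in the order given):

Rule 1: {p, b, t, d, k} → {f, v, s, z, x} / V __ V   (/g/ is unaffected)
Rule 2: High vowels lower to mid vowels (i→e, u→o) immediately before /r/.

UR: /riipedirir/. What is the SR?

riifezerer

Rule 1 (intervocalic spirantization): /p/ is a stop between vowels /i/ and /e/, so it spirantizes to the fricative [f]. /d/ is a stop between vowels /e/ and /i/, so it spirantizes to the fricative [z]. /riipedirir/ → riifezirir.
Rule 2 (pre-rhotic lowering): /i/ is a high vowel immediately before /r/, so it lowers to [e]. /i/ is a high vowel immediately before /r/, so it lowers to [e]. /riifezirir/ → riifezerer.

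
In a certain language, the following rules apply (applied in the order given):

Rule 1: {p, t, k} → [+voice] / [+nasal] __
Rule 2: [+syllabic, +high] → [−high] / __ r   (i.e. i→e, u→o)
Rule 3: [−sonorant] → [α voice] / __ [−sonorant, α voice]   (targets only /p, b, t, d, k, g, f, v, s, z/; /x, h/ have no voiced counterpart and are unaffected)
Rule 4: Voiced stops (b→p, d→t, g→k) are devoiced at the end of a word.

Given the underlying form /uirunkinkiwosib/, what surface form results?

Rule 1 (post-nasal voicing): /k/ is a voiceless stop immediately after the nasal /n/, so it voices to [g]. /k/ is a voiceless stop immediately after the nasal /n/, so it voices to [g]. /uirunkinkiwosib/ → uirungingiwosib.
Rule 2 (pre-rhotic lowering): /i/ is a high vowel immediately before /r/, so it lowers to [e]. /uirungingiwosib/ → uerungingiwosib.
Rule 3 (regressive voicing assimilation): no segment meets the environment; /uerungingiwosib/ is unchanged.
Rule 4 (final devoicing): /b/ is a voiced stop in word-final position, so it devoices to [p]. /uerungingiwosib/ → uerungingiwosip.

uerungingiwosip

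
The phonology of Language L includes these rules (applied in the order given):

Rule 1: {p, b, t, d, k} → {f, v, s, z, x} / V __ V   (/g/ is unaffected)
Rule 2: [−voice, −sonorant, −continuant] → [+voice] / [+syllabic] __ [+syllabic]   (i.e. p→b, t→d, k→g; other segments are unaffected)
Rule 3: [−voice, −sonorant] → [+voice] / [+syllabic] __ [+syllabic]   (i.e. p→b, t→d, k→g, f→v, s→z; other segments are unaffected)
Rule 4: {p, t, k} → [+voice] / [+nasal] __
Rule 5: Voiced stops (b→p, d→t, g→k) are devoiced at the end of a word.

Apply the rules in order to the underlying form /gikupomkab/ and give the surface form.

gixuvomgap

Rule 1 (intervocalic spirantization): /k/ is a stop between vowels /i/ and /u/, so it spirantizes to the fricative [x]. /p/ is a stop between vowels /u/ and /o/, so it spirantizes to the fricative [f]. /gikupomkab/ → gixufomkab.
Rule 2 (intervocalic voicing): no segment meets the environment; /gixufomkab/ is unchanged.
Rule 3 (intervocalic voicing): /f/ is a voiceless obstruent between vowels /u/ and /o/, so it voices to [v]. /gixufomkab/ → gixuvomkab.
Rule 4 (post-nasal voicing): /k/ is a voiceless stop immediately after the nasal /m/, so it voices to [g]. /gixuvomkab/ → gixuvomgab.
Rule 5 (final devoicing): /b/ is a voiced stop in word-final position, so it devoices to [p]. /gixuvomgab/ → gixuvomgap.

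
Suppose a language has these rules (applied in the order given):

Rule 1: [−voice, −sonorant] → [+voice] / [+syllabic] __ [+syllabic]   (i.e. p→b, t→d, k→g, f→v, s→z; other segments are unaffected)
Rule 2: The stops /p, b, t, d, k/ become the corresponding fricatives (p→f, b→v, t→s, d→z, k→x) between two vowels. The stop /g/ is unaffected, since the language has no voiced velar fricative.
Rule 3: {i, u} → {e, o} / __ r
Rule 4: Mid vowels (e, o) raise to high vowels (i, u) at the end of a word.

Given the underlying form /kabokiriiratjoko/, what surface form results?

Rule 1 (intervocalic voicing): /k/ is a voiceless obstruent between vowels /o/ and /i/, so it voices to [g]. /k/ is a voiceless obstruent between vowels /o/ and /o/, so it voices to [g]. /kabokiriiratjoko/ → kabogiriiratjogo.
Rule 2 (intervocalic spirantization): /b/ is a stop between vowels /a/ and /o/, so it spirantizes to the fricative [v]. /kabogiriiratjogo/ → kavogiriiratjogo.
Rule 3 (pre-rhotic lowering): /i/ is a high vowel immediately before /r/, so it lowers to [e]. /i/ is a high vowel immediately before /r/, so it lowers to [e]. /kavogiriiratjogo/ → kavogerieratjogo.
Rule 4 (final vowel raising): /o/ is a mid vowel in word-final position, so it raises to [u]. /kavogerieratjogo/ → kavogerieratjogu.

kavogerieratjogu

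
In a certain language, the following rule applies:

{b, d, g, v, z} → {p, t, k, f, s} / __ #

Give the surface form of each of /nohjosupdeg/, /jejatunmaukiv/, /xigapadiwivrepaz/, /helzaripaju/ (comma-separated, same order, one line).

/nohjosupdeg/: /g/ is a voiced obstruent in word-final position, so it devoices to [k]. → [nohjosupdek].
/jejatunmaukiv/: /v/ is a voiced obstruent in word-final position, so it devoices to [f]. → [jejatunmaukif].
/xigapadiwivrepaz/: /z/ is a voiced obstruent in word-final position, so it devoices to [s]. → [xigapadiwivrepas].
/helzaripaju/: the rule's environment is not met; surfaces unchanged as [helzaripaju].

nohjosupdek, jejatunmaukif, xigapadiwivrepas, helzaripaju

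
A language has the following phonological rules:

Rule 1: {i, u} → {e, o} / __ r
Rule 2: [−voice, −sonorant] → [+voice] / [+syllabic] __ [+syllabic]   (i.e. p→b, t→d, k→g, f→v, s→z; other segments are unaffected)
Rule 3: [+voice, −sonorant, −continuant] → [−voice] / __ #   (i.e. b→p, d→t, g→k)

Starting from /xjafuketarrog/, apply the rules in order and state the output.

xjavugedarrok

Rule 1 (pre-rhotic lowering): no segment meets the environment; /xjafuketarrog/ is unchanged.
Rule 2 (intervocalic voicing): /f/ is a voiceless obstruent between vowels /a/ and /u/, so it voices to [v]. /k/ is a voiceless obstruent between vowels /u/ and /e/, so it voices to [g]. /t/ is a voiceless obstruent between vowels /e/ and /a/, so it voices to [d]. /xjafuketarrog/ → xjavugedarrog.
Rule 3 (final devoicing): /g/ is a voiced stop in word-final position, so it devoices to [k]. /xjavugedarrog/ → xjavugedarrok.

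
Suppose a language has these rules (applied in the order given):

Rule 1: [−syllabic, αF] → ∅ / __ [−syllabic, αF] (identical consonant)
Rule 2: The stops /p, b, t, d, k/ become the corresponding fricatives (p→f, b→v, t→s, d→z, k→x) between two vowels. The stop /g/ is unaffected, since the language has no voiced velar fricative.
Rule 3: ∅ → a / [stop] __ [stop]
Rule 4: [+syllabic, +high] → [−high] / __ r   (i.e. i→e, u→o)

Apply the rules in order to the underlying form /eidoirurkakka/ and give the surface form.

eizoerorkaxa

Rule 1 (degemination): /kk/ is a geminate; the first /k/ deletes. /eidoirurkakka/ → eidoirurkaka.
Rule 2 (intervocalic spirantization): /d/ is a stop between vowels /i/ and /o/, so it spirantizes to the fricative [z]. /k/ is a stop between vowels /a/ and /a/, so it spirantizes to the fricative [x]. /eidoirurkaka/ → eizoirurkaxa.
Rule 3 (stop-cluster a-epenthesis): no segment meets the environment; /eizoirurkaxa/ is unchanged.
Rule 4 (pre-rhotic lowering): /i/ is a high vowel immediately before /r/, so it lowers to [e]. /u/ is a high vowel immediately before /r/, so it lowers to [o]. /eizoirurkaxa/ → eizoerorkaxa.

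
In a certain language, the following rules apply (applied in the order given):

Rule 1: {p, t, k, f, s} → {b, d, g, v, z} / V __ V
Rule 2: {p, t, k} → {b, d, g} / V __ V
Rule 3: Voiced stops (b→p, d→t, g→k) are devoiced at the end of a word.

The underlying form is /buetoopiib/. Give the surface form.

buedoobiip

Rule 1 (intervocalic voicing): /t/ is a voiceless obstruent between vowels /e/ and /o/, so it voices to [d]. /p/ is a voiceless obstruent between vowels /o/ and /i/, so it voices to [b]. /buetoopiib/ → buedoobiib.
Rule 2 (intervocalic voicing): no segment meets the environment; /buedoobiib/ is unchanged.
Rule 3 (final devoicing): /b/ is a voiced stop in word-final position, so it devoices to [p]. /buedoobiib/ → buedoobiip.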